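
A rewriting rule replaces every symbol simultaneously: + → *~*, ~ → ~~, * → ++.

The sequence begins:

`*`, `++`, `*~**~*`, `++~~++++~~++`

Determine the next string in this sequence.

*~**~*~~~~*~**~**~**~*~~~~*~**~*

Expanding ++~~++++~~++: +→*~*, +→*~*, ~→~~, ~→~~, +→*~*, +→*~*, +→*~*, +→*~*, ~→~~, ~→~~, +→*~*, +→*~*. Concatenated: *~* *~* ~~ ~~ *~* *~* *~* *~* ~~ ~~ *~* *~*.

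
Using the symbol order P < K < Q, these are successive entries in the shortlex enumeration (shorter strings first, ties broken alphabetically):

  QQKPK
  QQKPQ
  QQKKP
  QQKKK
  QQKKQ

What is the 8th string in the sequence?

Stepping forward 3 times from QQKKQ: QQKKQ → QQKQP → QQKQK, then the target.

QQKQQ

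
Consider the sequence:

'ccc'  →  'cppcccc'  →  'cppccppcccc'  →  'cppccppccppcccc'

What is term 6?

cppccppccppccppccppcccc

Every step adds cppc at the front: s(k+1) = cppc·s(k).
From cppccppccppcccc, 2 further steps: cppccppccppcccc → cppccppccppccppcccc → (answer).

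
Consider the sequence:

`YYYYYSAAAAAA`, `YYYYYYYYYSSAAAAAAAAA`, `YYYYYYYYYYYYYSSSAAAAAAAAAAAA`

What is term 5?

Term n consists of 4n+1 Y's, followed by n S's, followed by 3n+3 A's (n = 1, 2, …).
Setting n = 5 gives 21, 5, 18 characters in each block.

YYYYYYYYYYYYYYYYYYYYYSSSSSAAAAAAAAAAAAAAAAAA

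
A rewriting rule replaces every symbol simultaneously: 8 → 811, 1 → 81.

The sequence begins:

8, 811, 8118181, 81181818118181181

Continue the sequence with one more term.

81181818118181181811818181181811818181181

φ(81181818118181181) expands symbol-by-symbol to 811 81 81 811 81 811 81 811 81 81 811 81 811 81 81 811 81; joining the 17 pieces gives the next term.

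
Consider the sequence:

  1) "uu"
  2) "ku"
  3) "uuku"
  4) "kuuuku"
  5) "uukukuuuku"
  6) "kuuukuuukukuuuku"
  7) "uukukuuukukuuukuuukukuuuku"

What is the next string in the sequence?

Each term (from the third on) is the two preceding terms concatenated in order: term 3 = uu·ku = uuku.
So term 8 is kuuukuuukukuuuku·uukukuuukukuuukuuukukuuuku.

kuuukuuukukuuukuuukukuuukukuuukuuukukuuuku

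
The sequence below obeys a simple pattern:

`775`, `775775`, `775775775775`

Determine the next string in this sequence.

775775775775775775775775

s(k+1) = s(k)·s(k) — each term doubles the last.
One more doubling of 775775775775 gives the answer.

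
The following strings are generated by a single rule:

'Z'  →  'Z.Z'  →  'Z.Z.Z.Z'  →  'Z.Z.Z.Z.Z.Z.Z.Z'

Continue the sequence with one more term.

s(k+1) = s(k)·.·s(k) — each term doubles the last with '.' between the halves.
Doubling Z.Z.Z.Z.Z.Z.Z.Z with '.' between the halves:

Z.Z.Z.Z.Z.Z.Z.Z.Z.Z.Z.Z.Z.Z.Z.Z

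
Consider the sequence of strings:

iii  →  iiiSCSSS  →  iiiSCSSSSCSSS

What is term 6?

Every step adds SCSSS to the end: s(k+1) = s(k)·SCSSS.
From iiiSCSSSSCSSS, 3 further steps: iiiSCSSSSCSSS → iiiSCSSSSCSSSSCSSS → iiiSCSSSSCSSSSCSSSSCSSS → (answer).

iiiSCSSSSCSSSSCSSSSCSSSSCSSS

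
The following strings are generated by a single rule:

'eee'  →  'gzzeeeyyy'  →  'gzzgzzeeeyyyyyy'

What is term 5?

gzzgzzgzzgzzeeeyyyyyyyyyyyy

Every step adds gzz to the front and yyy to the end of the previous string.
From gzzgzzeeeyyyyyy, 2 further steps: gzzgzzeeeyyyyyy → gzzgzzgzzeeeyyyyyyyyy → (answer).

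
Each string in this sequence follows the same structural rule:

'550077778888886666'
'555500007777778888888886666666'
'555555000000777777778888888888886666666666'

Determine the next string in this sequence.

Each string has the form 5^{2n} 0^{2n} 7^{2n+2} 8^{3n+3} 6^{3n+1} (n = 1, 2, …).
For the next term, n = 4, so the run lengths are 8, 8, 10, 15, 13.

555555550000000077777777778888888888888886666666666666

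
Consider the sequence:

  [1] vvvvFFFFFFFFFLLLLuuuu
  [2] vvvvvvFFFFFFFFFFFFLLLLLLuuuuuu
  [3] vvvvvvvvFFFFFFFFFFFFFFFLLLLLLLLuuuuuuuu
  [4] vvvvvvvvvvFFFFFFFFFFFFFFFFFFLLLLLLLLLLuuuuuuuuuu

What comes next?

vvvvvvvvvvvvFFFFFFFFFFFFFFFFFFFFFLLLLLLLLLLLLuuuuuuuuuuuu

Term n consists of 2n v's, followed by 3n+3 F's, followed by 2n L's, followed by 2n u's, where the shown terms are n = 2, 3, 4, 5.
For the next term, n = 6, so the run lengths are 12, 21, 12, 12.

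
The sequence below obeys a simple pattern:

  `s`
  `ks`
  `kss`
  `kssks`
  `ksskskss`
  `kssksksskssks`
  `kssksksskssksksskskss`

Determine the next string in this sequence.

Each term (from the third on) is the previous term followed by the one before it: term 3 = ks·s = kss.
So term 8 is kssksksskssksksskskss·kssksksskssks.

ksskskssksskskssksksskssksksskssks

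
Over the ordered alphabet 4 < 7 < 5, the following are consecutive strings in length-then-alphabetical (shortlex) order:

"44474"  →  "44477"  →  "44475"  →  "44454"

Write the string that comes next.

44457

Find the rightmost character of 44454 below 5, bump it to the next letter, and reset everything to its right to 4.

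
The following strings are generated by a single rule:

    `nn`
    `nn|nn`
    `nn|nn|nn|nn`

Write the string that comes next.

nn|nn|nn|nn|nn|nn|nn|nn

Every step duplicates the string with '|' between the halves.
One more doubling of nn|nn|nn|nn gives the answer.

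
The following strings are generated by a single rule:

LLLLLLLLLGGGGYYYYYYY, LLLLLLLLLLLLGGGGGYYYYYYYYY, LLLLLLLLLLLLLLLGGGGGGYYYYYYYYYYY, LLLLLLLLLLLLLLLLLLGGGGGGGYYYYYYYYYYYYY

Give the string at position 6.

Reading off run lengths: L runs 9, 12, 15, 18; G runs 4, 5, 6, 7; Y runs 7, 9, 11, 13 — each is linear in n, where the shown terms are n = 3, 4, 5, 6.
Setting n = 8 gives 24, 9, 17 characters in each block.

LLLLLLLLLLLLLLLLLLLLLLLLGGGGGGGGGYYYYYYYYYYYYYYYYY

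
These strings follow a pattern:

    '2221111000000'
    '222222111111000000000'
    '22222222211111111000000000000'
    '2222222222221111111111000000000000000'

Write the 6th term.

22222222222222222211111111111111000000000000000000000

Term n consists of 3n 2's, followed by 2n+2 1's, followed by 3n+3 0's (n = 1, 2, …).
For term 6, n = 6, so the run lengths are 18, 14, 21.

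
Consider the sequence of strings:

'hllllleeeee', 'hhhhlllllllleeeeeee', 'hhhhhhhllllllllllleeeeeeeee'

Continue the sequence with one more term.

Each string has the form h^{3n-2} l^{3n+2} e^{2n+3} (n = 1, 2, …).
At n = 4 the blocks have lengths 10, 14, 11.

hhhhhhhhhhlllllllllllllleeeeeeeeeee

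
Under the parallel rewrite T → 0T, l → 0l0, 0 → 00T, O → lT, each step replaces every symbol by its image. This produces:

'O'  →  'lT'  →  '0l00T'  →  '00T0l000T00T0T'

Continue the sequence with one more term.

φ(00T0l000T00T0T) expands symbol-by-symbol to 00T 00T 0T 00T 0l0 00T 00T 00T 0T 00T 00T 0T 00T 0T; joining the 14 pieces gives the next term.

00T00T0T00T0l000T00T00T0T00T00T0T00T0T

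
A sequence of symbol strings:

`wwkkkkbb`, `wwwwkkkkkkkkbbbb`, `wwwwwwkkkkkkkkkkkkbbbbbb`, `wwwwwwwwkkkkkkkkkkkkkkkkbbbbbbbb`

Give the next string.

wwwwwwwwwwkkkkkkkkkkkkkkkkkkkkbbbbbbbbbb

The n-th term is 2n w's then 4n k's then 2n b's (n = 1, 2, …).
For the next term, n = 5, so the run lengths are 10, 20, 10.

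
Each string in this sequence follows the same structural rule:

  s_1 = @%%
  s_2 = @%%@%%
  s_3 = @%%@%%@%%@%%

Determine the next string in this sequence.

s(k+1) = s(k)·s(k) — each term doubles the last.
Doubling @%%@%%@%%@%%:

@%%@%%@%%@%%@%%@%%@%%@%%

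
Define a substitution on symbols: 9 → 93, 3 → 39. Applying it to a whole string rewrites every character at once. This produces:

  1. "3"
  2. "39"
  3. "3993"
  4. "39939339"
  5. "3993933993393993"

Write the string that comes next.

39939339933939939339399339939339

Applying the rule to each of the 16 symbols of 3993933993393993 gives the pieces 39 93 93 39 93 39 39 93 93 39 39 93 39 93 93 39, which concatenate to the answer.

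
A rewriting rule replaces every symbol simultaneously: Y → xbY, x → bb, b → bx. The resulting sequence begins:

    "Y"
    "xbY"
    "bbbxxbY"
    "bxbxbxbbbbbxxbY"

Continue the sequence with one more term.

φ(bxbxbxbbbbbxxbY) expands symbol-by-symbol to bx bb bx bb bx bb bx bx bx bx bx bb bb bx xbY; joining the 15 pieces gives the next term.

bxbbbxbbbxbbbxbxbxbxbxbbbbbxxbY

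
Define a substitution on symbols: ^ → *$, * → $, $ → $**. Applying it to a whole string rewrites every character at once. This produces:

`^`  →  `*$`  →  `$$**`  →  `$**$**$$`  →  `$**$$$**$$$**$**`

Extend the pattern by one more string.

$**$$$**$**$**$$$**$**$**$$$**$$

Replace each of the 16 characters of $**$$$**$$$**$** in place — $** $ $ $** $** $** $ $ $** $** $** $ $ $** $ $ — and concatenate.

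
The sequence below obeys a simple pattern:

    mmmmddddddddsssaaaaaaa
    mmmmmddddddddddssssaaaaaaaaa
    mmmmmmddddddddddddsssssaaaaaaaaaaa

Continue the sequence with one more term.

The n-th term is n+1 m's then 2n+2 d's then n s's then 2n+1 a's, where the shown terms are n = 3, 4, 5.
At n = 6 the blocks have lengths 7, 14, 6, 13.

mmmmmmmddddddddddddddssssssaaaaaaaaaaaaa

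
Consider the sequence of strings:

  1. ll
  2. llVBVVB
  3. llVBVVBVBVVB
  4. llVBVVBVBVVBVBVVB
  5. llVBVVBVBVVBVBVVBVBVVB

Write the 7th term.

llVBVVBVBVVBVBVVBVBVVBVBVVBVBVVB

The strings grow by a fixed suffix VBVVB each time.
From llVBVVBVBVVBVBVVBVBVVB, 2 further steps: llVBVVBVBVVBVBVVBVBVVB → llVBVVBVBVVBVBVVBVBVVBVBVVB → (answer).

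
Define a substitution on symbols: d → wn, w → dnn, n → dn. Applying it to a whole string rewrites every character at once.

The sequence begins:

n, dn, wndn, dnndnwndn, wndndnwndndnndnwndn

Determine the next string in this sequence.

Rewriting the 19 symbols of wndndnwndndnndnwndn one by one yields dnn dn wn dn wn dn dnn dn wn dn wn dn dn wn dn dnn dn wn dn; concatenated:

dnndnwndnwndndnndnwndnwndndnwndndnndnwndn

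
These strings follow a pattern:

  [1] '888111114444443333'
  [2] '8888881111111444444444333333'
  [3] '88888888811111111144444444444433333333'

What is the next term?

Term n consists of 3n 8's, followed by 2n+3 1's, followed by 3n+3 4's, followed by 2n+2 3's (n = 1, 2, …).
For the next term, n = 4, so the run lengths are 12, 11, 15, 10.

888888888888111111111114444444444444443333333333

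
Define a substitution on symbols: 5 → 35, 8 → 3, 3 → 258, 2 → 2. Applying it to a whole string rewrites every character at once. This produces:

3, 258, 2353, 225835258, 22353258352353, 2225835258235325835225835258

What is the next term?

22235325835235322583525823532583522353258352353

Replace each of the 28 characters of 2225835258235325835225835258 in place — 2 2 2 35 3 258 35 2 35 3 2 258 35 258 2 35 3 258 35 2 2 35 3 258 35 2 35 3 — and concatenate.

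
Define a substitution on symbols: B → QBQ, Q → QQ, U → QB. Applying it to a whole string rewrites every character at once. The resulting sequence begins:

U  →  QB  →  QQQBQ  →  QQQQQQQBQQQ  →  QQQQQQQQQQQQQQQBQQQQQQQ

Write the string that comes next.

Replace each of the 23 characters of QQQQQQQQQQQQQQQBQQQQQQQ in place — QQ QQ QQ QQ QQ QQ QQ QQ QQ QQ QQ QQ QQ QQ QQ QBQ QQ QQ QQ QQ QQ QQ QQ — and concatenate.

QQQQQQQQQQQQQQQQQQQQQQQQQQQQQQQBQQQQQQQQQQQQQQQ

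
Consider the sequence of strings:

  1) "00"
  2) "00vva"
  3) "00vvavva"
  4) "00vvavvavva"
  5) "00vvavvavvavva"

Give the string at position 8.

Every step adds vva to the end: s(k+1) = s(k)·vva.
From 00vvavvavvavva, 3 further steps: 00vvavvavvavva → 00vvavvavvavvavva → 00vvavvavvavvavvavva → (answer).

00vvavvavvavvavvavvavva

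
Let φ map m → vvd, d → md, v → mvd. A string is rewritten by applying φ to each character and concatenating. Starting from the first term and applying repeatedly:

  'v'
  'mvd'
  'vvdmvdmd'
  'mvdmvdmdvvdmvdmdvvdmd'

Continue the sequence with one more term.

vvdmvdmdvvdmvdmdvvdmdmvdmvdmdvvdmvdmdvvdmdmvdmvdmdvvdmd

Applying the rule to each of the 21 symbols of mvdmvdmdvvdmvdmdvvdmd gives the pieces vvd mvd md vvd mvd md vvd md mvd mvd md vvd mvd md vvd md mvd mvd md vvd md, which concatenate to the answer.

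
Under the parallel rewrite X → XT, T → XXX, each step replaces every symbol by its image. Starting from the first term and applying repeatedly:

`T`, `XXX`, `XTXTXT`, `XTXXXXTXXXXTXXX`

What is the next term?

XTXXXXTXTXTXTXXXXTXTXTXTXXXXTXTXT

Replace each of the 15 characters of XTXXXXTXXXXTXXX in place — XT XXX XT XT XT XT XXX XT XT XT XT XXX XT XT XT — and concatenate.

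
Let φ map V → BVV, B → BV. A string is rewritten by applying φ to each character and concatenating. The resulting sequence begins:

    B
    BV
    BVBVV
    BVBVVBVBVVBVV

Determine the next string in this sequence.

BVBVVBVBVVBVVBVBVVBVBVVBVVBVBVVBVV

Applying the rule to each of the 13 symbols of BVBVVBVBVVBVV gives the pieces BV BVV BV BVV BVV BV BVV BV BVV BVV BV BVV BVV, which concatenate to the answer.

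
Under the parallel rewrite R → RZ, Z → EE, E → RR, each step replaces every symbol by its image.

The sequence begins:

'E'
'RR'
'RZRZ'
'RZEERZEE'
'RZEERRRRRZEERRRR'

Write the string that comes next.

RZEERRRRRZRZRZRZRZEERRRRRZRZRZRZ

φ(RZEERRRRRZEERRRR) expands symbol-by-symbol to RZ EE RR RR RZ RZ RZ RZ RZ EE RR RR RZ RZ RZ RZ; joining the 16 pieces gives the next term.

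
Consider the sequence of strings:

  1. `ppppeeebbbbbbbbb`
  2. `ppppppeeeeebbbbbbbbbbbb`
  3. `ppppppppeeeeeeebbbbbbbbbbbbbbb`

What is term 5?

ppppppppppppeeeeeeeeeeebbbbbbbbbbbbbbbbbbbbb

Reading off run lengths: p runs 4, 6, 8; e runs 3, 5, 7; b runs 9, 12, 15 — each is linear in n, where the shown terms are n = 2, 3, 4.
Setting n = 6 gives 12, 11, 21 characters in each block.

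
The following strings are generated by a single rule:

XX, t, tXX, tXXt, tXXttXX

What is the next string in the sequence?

Each term (from the third on) is the previous term followed by the one before it: term 3 = t·XX = tXX.
Continuing: tXXttXX · tXXt gives term 6.

tXXttXXtXXt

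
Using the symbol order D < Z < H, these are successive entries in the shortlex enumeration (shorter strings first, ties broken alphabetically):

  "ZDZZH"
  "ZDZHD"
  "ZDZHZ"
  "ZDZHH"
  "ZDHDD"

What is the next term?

Find the rightmost character of ZDHDD below H, bump it to the next letter, and reset everything to its right to D.

ZDHDZ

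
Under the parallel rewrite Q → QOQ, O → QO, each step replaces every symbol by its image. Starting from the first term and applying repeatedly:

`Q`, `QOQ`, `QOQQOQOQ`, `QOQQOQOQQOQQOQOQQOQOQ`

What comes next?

Rewriting the 21 symbols of QOQQOQOQQOQQOQOQQOQOQ one by one yields QOQ QO QOQ QOQ QO QOQ QO QOQ QOQ QO QOQ QOQ QO QOQ QO QOQ QOQ QO QOQ QO QOQ; concatenated:

QOQQOQOQQOQQOQOQQOQOQQOQQOQOQQOQQOQOQQOQOQQOQQOQOQQOQOQ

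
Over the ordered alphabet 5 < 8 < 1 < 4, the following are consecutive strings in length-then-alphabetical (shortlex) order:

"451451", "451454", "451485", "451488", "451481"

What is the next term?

451484

The successor of 451481 increments the rightmost position that isn't already 4 and resets every position after it to 5.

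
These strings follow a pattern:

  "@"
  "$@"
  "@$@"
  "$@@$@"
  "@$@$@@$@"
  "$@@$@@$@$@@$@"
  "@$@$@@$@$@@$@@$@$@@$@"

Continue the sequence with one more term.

From term 3 onward, concatenate the second-to-last term with the last: @·$@ = @$@, $@·@$@ = $@@$@, …
The next term joins $@@$@@$@$@@$@ and @$@$@@$@$@@$@@$@$@@$@.

$@@$@@$@$@@$@@$@$@@$@$@@$@@$@$@@$@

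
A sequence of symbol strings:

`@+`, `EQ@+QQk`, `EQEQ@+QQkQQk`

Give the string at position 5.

EQEQEQEQ@+QQkQQkQQkQQk

Every step adds EQ to the front and QQk to the end of the previous string.
From EQEQ@+QQkQQk, 2 further steps: EQEQ@+QQkQQk → EQEQEQ@+QQkQQkQQk → (answer).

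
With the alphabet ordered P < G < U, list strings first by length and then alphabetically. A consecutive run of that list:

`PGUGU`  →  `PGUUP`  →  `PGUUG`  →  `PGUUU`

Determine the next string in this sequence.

The successor of PGUUU increments the rightmost position that isn't already U and resets every position after it to P.

PUPPP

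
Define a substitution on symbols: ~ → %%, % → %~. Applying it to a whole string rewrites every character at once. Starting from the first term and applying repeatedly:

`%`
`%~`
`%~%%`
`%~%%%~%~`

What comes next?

%~%%%~%~%~%%%~%%

Rewriting each symbol of %~%%%~%~: %→%~, ~→%%, %→%~, %→%~, %→%~, ~→%%, %→%~, ~→%%, which concatenates to %~ %% %~ %~ %~ %% %~ %%.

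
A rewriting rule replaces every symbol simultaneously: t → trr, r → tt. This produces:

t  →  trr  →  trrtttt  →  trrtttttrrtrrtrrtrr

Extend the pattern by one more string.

trrtttttrrtrrtrrtrrtrrtttttrrtttttrrtttttrrtttt

Replace each of the 19 characters of trrtttttrrtrrtrrtrr in place — trr tt tt trr trr trr trr trr tt tt trr tt tt trr tt tt trr tt tt — and concatenate.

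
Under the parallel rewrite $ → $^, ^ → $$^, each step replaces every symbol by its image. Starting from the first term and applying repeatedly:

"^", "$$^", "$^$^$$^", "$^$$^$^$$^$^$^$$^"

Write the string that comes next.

$^$$^$^$^$$^$^$$^$^$^$$^$^$$^$^$$^$^$^$$^

φ($^$$^$^$$^$^$^$$^) expands symbol-by-symbol to $^ $$^ $^ $^ $$^ $^ $$^ $^ $^ $$^ $^ $$^ $^ $$^ $^ $^ $$^; joining the 17 pieces gives the next term.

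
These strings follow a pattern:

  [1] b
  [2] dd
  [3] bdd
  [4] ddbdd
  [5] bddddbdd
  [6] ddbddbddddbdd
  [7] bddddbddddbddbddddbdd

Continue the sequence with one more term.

This is a Fibonacci-style word recurrence s(k) = s(k−2)·s(k−1): e.g. b·dd = bdd.
The next term joins ddbddbddddbdd and bddddbddddbddbddddbdd.

ddbddbddddbddbddddbddddbddbddddbdd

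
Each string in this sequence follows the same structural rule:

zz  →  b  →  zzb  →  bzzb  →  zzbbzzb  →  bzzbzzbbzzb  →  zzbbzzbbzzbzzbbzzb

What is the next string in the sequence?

Each term (from the third on) is the two preceding terms concatenated in order: term 3 = zz·b = zzb.
So term 8 is bzzbzzbbzzb·zzbbzzbbzzbzzbbzzb.

bzzbzzbbzzbzzbbzzbbzzbzzbbzzb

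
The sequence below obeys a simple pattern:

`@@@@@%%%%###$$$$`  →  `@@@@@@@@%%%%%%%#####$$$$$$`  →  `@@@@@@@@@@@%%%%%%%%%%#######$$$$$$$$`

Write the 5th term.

@@@@@@@@@@@@@@@@@%%%%%%%%%%%%%%%%###########$$$$$$$$$$$$

Reading off run lengths: @ runs 5, 8, 11; % runs 4, 7, 10; # runs 3, 5, 7; $ runs 4, 6, 8 — each is linear in n, where the shown terms are n = 2, 3, 4.
For term 5, n = 6, so the run lengths are 17, 16, 11, 12.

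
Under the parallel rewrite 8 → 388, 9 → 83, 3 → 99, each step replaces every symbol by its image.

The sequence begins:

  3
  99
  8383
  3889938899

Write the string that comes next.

Apply φ to 3889938899 symbol by symbol: 3→99, 8→388, 8→388, 9→83, 9→83, 3→99, 8→388, 8→388, 9→83, 9→83; joined: 99 388 388 83 83 99 388 388 83 83.

993883888383993883888383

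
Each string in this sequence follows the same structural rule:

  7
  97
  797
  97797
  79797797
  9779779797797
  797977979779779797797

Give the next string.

Each term (from the third on) is the two preceding terms concatenated in order: term 3 = 7·97 = 797.
So term 8 is 9779779797797·797977979779779797797.

9779779797797797977979779779797797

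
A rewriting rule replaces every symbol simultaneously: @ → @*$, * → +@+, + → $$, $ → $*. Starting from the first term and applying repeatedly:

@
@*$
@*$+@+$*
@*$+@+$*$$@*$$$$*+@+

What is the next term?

Rewriting the 20 symbols of @*$+@+$*$$@*$$$$*+@+ one by one yields @*$ +@+ $* $$ @*$ $$ $* +@+ $* $* @*$ +@+ $* $* $* $* +@+ $$ @*$ $$; concatenated:

@*$+@+$*$$@*$$$$*+@+$*$*@*$+@+$*$*$*$*+@+$$@*$$$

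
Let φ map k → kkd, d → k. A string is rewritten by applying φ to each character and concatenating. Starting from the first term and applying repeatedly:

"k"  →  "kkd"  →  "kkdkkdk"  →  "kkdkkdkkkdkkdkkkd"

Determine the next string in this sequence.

Replace each of the 17 characters of kkdkkdkkkdkkdkkkd in place — kkd kkd k kkd kkd k kkd kkd kkd k kkd kkd k kkd kkd kkd k — and concatenate.

kkdkkdkkkdkkdkkkdkkdkkdkkkdkkdkkkdkkdkkdk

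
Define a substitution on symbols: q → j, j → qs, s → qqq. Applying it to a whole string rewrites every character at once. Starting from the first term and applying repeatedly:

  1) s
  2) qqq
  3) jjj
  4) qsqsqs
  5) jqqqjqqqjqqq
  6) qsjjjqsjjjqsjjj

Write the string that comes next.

jqqqqsqsqsjqqqqsqsqsjqqqqsqsqs

φ(qsjjjqsjjjqsjjj) expands symbol-by-symbol to j qqq qs qs qs j qqq qs qs qs j qqq qs qs qs; joining the 15 pieces gives the next term.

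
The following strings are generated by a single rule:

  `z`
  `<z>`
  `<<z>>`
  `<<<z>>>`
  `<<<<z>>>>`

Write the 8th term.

Every step adds < to the front and > to the end of the previous string.
From <<<<z>>>>, 3 further steps: <<<<z>>>> → <<<<<z>>>>> → <<<<<<z>>>>>> → (answer).

<<<<<<<z>>>>>>>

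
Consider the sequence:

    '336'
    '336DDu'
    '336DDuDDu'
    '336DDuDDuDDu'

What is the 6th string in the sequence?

The strings grow by a fixed suffix DDu each time.
From 336DDuDDuDDu, 2 further steps: 336DDuDDuDDu → 336DDuDDuDDuDDu → (answer).

336DDuDDuDDuDDuDDu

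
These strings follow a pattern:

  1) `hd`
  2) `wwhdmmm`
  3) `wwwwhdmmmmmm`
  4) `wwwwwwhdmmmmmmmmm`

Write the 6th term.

Each term wraps the previous one in ww on the left and mmm on the right.
From wwwwwwhdmmmmmmmmm, 2 further steps: wwwwwwhdmmmmmmmmm → wwwwwwwwhdmmmmmmmmmmmm → (answer).

wwwwwwwwwwhdmmmmmmmmmmmmmmm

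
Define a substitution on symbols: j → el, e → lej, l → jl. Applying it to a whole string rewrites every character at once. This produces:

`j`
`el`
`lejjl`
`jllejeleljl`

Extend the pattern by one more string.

eljljllejellejjllejjleljl

Expanding jllejeleljl: j→el, l→jl, l→jl, e→lej, j→el, e→lej, l→jl, e→lej, l→jl, j→el, l→jl. Concatenated: el jl jl lej el lej jl lej jl el jl.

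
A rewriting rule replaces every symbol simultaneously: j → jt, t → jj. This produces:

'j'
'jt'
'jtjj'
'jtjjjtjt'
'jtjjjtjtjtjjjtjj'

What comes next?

Rewriting the 16 symbols of jtjjjtjtjtjjjtjj one by one yields jt jj jt jt jt jj jt jj jt jj jt jt jt jj jt jt; concatenated:

jtjjjtjtjtjjjtjjjtjjjtjtjtjjjtjt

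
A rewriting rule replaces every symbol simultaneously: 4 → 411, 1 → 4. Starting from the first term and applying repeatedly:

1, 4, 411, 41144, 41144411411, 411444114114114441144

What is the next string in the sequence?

Rewriting the 21 symbols of 411444114114114441144 one by one yields 411 4 4 411 411 411 4 4 411 4 4 411 4 4 411 411 411 4 4 411 411; concatenated:

4114441141141144411444114441141141144411411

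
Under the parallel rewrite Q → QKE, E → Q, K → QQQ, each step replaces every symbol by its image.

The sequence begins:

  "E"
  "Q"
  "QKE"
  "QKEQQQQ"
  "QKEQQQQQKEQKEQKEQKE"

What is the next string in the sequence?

QKEQQQQQKEQKEQKEQKEQKEQQQQQKEQQQQQKEQQQQQKEQQQQ

φ(QKEQQQQQKEQKEQKEQKE) expands symbol-by-symbol to QKE QQQ Q QKE QKE QKE QKE QKE QQQ Q QKE QQQ Q QKE QQQ Q QKE QQQ Q; joining the 19 pieces gives the next term.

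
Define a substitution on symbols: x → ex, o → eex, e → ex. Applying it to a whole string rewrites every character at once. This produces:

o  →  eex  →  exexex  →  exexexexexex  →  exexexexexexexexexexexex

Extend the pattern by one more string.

Rewriting the 24 symbols of exexexexexexexexexexexex one by one yields ex ex ex ex ex ex ex ex ex ex ex ex ex ex ex ex ex ex ex ex ex ex ex ex; concatenated:

exexexexexexexexexexexexexexexexexexexexexexexex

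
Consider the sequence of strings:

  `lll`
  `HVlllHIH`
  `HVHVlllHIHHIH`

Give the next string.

Each term wraps the previous one in HV on the left and HIH on the right.
One more step from HVHVlllHIHHIH gives the answer.

HVHVHVlllHIHHIHHIH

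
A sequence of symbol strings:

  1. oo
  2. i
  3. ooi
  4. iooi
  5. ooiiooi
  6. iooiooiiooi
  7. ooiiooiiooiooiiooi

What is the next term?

iooiooiiooiooiiooiiooiooiiooi

This is a Fibonacci-style word recurrence s(k) = s(k−2)·s(k−1): e.g. oo·i = ooi.
Continuing: iooiooiiooi · ooiiooiiooiooiiooi gives term 8.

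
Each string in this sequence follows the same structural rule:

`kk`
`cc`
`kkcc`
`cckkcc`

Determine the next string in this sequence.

kkcccckkcc

This is a Fibonacci-style word recurrence s(k) = s(k−2)·s(k−1): e.g. kk·cc = kkcc.
Continuing: kkcc · cckkcc gives term 5.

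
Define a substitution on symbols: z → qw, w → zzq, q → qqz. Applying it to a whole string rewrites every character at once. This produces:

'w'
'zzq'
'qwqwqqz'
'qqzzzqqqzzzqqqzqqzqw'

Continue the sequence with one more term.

Rewriting the 20 symbols of qqzzzqqqzzzqqqzqqzqw one by one yields qqz qqz qw qw qw qqz qqz qqz qw qw qw qqz qqz qqz qw qqz qqz qw qqz zzq; concatenated:

qqzqqzqwqwqwqqzqqzqqzqwqwqwqqzqqzqqzqwqqzqqzqwqqzzzq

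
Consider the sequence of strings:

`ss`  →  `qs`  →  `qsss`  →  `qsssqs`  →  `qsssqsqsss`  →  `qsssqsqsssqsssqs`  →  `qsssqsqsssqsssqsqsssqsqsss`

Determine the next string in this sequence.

From term 3 onward, concatenate the last term with the second-to-last: qs·ss = qsss, qsss·qs = qsssqs, …
Continuing: qsssqsqsssqsssqsqsssqsqsss · qsssqsqsssqsssqs gives term 8.

qsssqsqsssqsssqsqsssqsqsssqsssqsqsssqsssqs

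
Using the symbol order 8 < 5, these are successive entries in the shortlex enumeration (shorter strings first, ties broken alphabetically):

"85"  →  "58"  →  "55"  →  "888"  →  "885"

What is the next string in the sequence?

858

Find the rightmost character of 885 below 5, bump it to the next letter, and reset everything to its right to 8.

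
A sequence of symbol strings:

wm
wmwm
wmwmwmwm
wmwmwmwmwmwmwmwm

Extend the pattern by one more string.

s(k+1) = s(k)·s(k) — each term doubles the last.
Doubling wmwmwmwmwmwmwmwm:

wmwmwmwmwmwmwmwmwmwmwmwmwmwmwmwm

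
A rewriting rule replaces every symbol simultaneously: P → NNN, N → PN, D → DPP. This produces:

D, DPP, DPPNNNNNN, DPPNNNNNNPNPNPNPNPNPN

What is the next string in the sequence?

Applying the rule to each of the 21 symbols of DPPNNNNNNPNPNPNPNPNPN gives the pieces DPP NNN NNN PN PN PN PN PN PN NNN PN NNN PN NNN PN NNN PN NNN PN NNN PN, which concatenate to the answer.

DPPNNNNNNPNPNPNPNPNPNNNNPNNNNPNNNNPNNNNPNNNNPNNNNPN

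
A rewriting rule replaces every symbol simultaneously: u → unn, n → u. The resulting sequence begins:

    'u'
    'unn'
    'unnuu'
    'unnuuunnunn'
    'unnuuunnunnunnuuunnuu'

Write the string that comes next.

Rewriting the 21 symbols of unnuuunnunnunnuuunnuu one by one yields unn u u unn unn unn u u unn u u unn u u unn unn unn u u unn unn; concatenated:

unnuuunnunnunnuuunnuuunnuuunnunnunnuuunnunn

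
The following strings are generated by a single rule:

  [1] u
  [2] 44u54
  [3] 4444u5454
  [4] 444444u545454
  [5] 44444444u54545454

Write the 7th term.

Each term wraps the previous one in 44 on the left and 54 on the right.
From 44444444u54545454, 2 further steps: 44444444u54545454 → 4444444444u5454545454 → (answer).

444444444444u545454545454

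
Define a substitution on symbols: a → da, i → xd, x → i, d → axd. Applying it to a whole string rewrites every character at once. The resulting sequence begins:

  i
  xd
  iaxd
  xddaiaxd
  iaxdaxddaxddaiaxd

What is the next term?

xddaiaxddaiaxdaxddaiaxdaxddaxddaiaxd

φ(iaxdaxddaxddaiaxd) expands symbol-by-symbol to xd da i axd da i axd axd da i axd axd da xd da i axd; joining the 17 pieces gives the next term.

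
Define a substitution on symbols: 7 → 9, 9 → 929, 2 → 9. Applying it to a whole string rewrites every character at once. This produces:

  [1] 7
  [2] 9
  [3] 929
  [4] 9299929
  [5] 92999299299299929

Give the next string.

92999299299299929929992992999299299299929

φ(92999299299299929) expands symbol-by-symbol to 929 9 929 929 929 9 929 929 9 929 929 9 929 929 929 9 929; joining the 17 pieces gives the next term.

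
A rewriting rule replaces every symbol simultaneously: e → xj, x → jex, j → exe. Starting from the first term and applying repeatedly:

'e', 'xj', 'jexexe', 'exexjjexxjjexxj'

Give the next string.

φ(exexjjexxjjexxj) expands symbol-by-symbol to xj jex xj jex exe exe xj jex jex exe exe xj jex jex exe; joining the 15 pieces gives the next term.

xjjexxjjexexeexexjjexjexexeexexjjexjexexe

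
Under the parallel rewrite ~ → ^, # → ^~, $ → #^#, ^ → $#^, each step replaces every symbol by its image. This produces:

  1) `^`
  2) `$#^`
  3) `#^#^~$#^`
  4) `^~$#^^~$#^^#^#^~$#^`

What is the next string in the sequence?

$#^^#^#^~$#^$#^^#^#^~$#^$#^^~$#^^~$#^^#^#^~$#^

Replace each of the 19 characters of ^~$#^^~$#^^#^#^~$#^ in place — $#^ ^ #^# ^~ $#^ $#^ ^ #^# ^~ $#^ $#^ ^~ $#^ ^~ $#^ ^ #^# ^~ $#^ — and concatenate.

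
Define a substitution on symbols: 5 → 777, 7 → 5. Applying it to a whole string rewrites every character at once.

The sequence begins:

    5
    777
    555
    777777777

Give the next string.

Rewriting each symbol of 777777777: 7→5, 7→5, 7→5, 7→5, 7→5, 7→5, 7→5, 7→5, 7→5, which concatenates to 5 5 5 5 5 5 5 5 5.

555555555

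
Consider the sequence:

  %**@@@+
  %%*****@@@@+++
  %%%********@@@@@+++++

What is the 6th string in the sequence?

%%%%%%*****************@@@@@@@@+++++++++++

Reading off run lengths: % runs 1, 2, 3; * runs 2, 5, 8; @ runs 3, 4, 5; + runs 1, 3, 5 — each is linear in n (n = 1, 2, …).
Setting n = 6 gives 6, 17, 8, 11 characters in each block.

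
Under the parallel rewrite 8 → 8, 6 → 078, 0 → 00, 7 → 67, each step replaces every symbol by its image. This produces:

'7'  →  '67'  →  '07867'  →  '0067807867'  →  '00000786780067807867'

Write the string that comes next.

Applying the rule to each of the 20 symbols of 00000786780067807867 gives the pieces 00 00 00 00 00 67 8 078 67 8 00 00 078 67 8 00 67 8 078 67, which concatenate to the answer.

000000000067807867800000786780067807867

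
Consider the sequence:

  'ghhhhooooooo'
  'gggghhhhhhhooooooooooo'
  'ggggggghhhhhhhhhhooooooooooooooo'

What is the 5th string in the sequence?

Term n consists of 3n-2 g's, followed by 3n+1 h's, followed by 4n+3 o's (n = 1, 2, …).
Setting n = 5 gives 13, 16, 23 characters in each block.

ggggggggggggghhhhhhhhhhhhhhhhooooooooooooooooooooooo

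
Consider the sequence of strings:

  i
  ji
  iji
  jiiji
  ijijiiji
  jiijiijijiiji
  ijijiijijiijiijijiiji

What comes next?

This is a Fibonacci-style word recurrence s(k) = s(k−2)·s(k−1): e.g. i·ji = iji.
Continuing: jiijiijijiiji · ijijiijijiijiijijiiji gives term 8.

jiijiijijiijiijijiijijiijiijijiiji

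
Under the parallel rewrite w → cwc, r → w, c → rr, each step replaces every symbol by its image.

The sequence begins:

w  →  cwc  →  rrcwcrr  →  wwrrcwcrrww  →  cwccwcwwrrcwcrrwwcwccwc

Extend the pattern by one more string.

rrcwcrrrrcwcrrcwccwcwwrrcwcrrwwcwccwcrrcwcrrrrcwcrr

φ(cwccwcwwrrcwcrrwwcwccwc) expands symbol-by-symbol to rr cwc rr rr cwc rr cwc cwc w w rr cwc rr w w cwc cwc rr cwc rr rr cwc rr; joining the 23 pieces gives the next term.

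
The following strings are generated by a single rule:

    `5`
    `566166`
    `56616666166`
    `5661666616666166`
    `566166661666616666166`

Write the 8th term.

566166661666616666166661666616666166

Each term is the previous one with 66166 appended.
From 566166661666616666166, 3 further steps: 566166661666616666166 → 56616666166661666616666166 → 5661666616666166661666616666166 → (answer).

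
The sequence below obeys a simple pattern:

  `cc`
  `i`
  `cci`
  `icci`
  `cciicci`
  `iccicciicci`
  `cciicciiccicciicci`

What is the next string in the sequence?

iccicciiccicciicciiccicciicci

This is a Fibonacci-style word recurrence s(k) = s(k−2)·s(k−1): e.g. cc·i = cci.
The next term joins iccicciicci and cciicciiccicciicci.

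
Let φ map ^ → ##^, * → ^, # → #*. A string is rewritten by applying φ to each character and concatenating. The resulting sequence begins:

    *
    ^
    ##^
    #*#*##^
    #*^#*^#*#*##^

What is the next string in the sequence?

#*^##^#*^##^#*^#*^#*#*##^

Replace each of the 13 characters of #*^#*^#*#*##^ in place — #* ^ ##^ #* ^ ##^ #* ^ #* ^ #* #* ##^ — and concatenate.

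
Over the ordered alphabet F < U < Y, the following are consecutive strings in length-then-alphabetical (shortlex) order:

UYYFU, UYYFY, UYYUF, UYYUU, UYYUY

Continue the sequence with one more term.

Find the rightmost character of UYYUY below Y, bump it to the next letter, and reset everything to its right to F.

UYYYF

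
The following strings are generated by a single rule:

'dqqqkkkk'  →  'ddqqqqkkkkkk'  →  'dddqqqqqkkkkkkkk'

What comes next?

ddddqqqqqqkkkkkkkkkk

Term n consists of n-1 d's, followed by n+1 q's, followed by 2n k's, where the shown terms are n = 2, 3, 4.
For the next term, n = 5, so the run lengths are 4, 6, 10.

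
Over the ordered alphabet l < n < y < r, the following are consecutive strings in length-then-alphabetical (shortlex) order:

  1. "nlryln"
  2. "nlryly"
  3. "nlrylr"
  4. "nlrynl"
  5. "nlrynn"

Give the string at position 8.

Continuing the enumeration 3 steps past nlrynn: nlrynn → nlryny → nlrynr → (answer).

nlryyl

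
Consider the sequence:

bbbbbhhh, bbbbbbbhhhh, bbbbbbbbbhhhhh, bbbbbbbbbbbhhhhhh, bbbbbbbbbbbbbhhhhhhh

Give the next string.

Each string has the form b^{2n-1} h^{n}, where the shown terms are n = 3, 4, 5, 6, 7.
Setting n = 8 gives 15, 8 characters in each block.

bbbbbbbbbbbbbbbhhhhhhhh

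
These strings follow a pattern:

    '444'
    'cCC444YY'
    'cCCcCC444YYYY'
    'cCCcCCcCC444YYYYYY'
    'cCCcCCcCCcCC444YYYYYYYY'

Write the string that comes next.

cCCcCCcCCcCCcCC444YYYYYYYYYY

s(k+1) = cCC·s(k)·YY, so each term gains cCC as a prefix and YY as a suffix.
One more step from cCCcCCcCCcCC444YYYYYYYY gives the answer.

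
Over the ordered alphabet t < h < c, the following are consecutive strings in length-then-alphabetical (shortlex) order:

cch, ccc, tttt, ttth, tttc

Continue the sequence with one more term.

ttht

Treat tttc as a base-3 numeral over the given alphabet and add one, carrying through any trailing c's.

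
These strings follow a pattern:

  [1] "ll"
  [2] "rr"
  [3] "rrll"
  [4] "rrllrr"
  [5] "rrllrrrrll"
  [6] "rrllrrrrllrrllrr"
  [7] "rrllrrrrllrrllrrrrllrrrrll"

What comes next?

rrllrrrrllrrllrrrrllrrrrllrrllrrrrllrrllrr

From term 3 onward, concatenate the last term with the second-to-last: rr·ll = rrll, rrll·rr = rrllrr, …
So term 8 is rrllrrrrllrrllrrrrllrrrrll·rrllrrrrllrrllrr.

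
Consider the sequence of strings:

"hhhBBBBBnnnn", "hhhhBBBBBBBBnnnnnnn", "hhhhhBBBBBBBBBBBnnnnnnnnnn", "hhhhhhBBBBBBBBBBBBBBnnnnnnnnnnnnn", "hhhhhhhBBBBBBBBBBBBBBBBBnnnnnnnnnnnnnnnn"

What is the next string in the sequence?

Each string has the form h^{n+2} B^{3n+2} n^{3n+1} (n = 1, 2, …).
Setting n = 6 gives 8, 20, 19 characters in each block.

hhhhhhhhBBBBBBBBBBBBBBBBBBBBnnnnnnnnnnnnnnnnnnn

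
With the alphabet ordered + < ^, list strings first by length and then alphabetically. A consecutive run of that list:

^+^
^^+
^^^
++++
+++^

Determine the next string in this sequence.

++^+

Treat +++^ as a base-2 numeral over the given alphabet and add one, carrying through any trailing ^'s.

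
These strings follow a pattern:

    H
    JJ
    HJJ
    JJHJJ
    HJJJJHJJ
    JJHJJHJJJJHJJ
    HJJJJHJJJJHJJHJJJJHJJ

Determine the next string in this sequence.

JJHJJHJJJJHJJHJJJJHJJJJHJJHJJJJHJJ

Each term (from the third on) is the two preceding terms concatenated in order: term 3 = H·JJ = HJJ.
So term 8 is JJHJJHJJJJHJJ·HJJJJHJJJJHJJHJJJJHJJ.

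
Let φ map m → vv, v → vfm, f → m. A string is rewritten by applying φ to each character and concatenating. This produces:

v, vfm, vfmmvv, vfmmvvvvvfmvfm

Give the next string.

vfmmvvvvvfmvfmvfmvfmvfmmvvvfmmvv

φ(vfmmvvvvvfmvfm) expands symbol-by-symbol to vfm m vv vv vfm vfm vfm vfm vfm m vv vfm m vv; joining the 14 pieces gives the next term.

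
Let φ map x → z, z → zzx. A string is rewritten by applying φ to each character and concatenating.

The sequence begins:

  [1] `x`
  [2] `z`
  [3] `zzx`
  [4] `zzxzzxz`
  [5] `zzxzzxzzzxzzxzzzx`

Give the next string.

Applying the rule to each of the 17 symbols of zzxzzxzzzxzzxzzzx gives the pieces zzx zzx z zzx zzx z zzx zzx zzx z zzx zzx z zzx zzx zzx z, which concatenate to the answer.

zzxzzxzzzxzzxzzzxzzxzzxzzzxzzxzzzxzzxzzxz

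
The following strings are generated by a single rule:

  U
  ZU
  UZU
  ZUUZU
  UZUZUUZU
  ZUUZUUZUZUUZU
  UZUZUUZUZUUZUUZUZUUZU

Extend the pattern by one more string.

This is a Fibonacci-style word recurrence s(k) = s(k−2)·s(k−1): e.g. U·ZU = UZU.
Continuing: ZUUZUUZUZUUZU · UZUZUUZUZUUZUUZUZUUZU gives term 8.

ZUUZUUZUZUUZUUZUZUUZUZUUZUUZUZUUZU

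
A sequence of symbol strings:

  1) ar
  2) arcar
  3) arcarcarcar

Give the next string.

Each string is two copies of the previous one joined by 'c'.
One more doubling of arcarcarcar gives the answer.

arcarcarcarcarcarcarcar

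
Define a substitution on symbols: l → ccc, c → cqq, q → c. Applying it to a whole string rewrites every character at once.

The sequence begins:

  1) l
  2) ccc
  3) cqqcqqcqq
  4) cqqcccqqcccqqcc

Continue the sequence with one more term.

Applying the rule to each of the 15 symbols of cqqcccqqcccqqcc gives the pieces cqq c c cqq cqq cqq c c cqq cqq cqq c c cqq cqq, which concatenate to the answer.

cqqcccqqcqqcqqcccqqcqqcqqcccqqcqq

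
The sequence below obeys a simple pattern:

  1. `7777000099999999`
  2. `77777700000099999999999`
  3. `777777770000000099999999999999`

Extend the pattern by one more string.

7777777777000000000099999999999999999

Each string has the form 7^{2n} 0^{2n} 9^{3n+2}, where the shown terms are n = 2, 3, 4.
Setting n = 5 gives 10, 10, 17 characters in each block.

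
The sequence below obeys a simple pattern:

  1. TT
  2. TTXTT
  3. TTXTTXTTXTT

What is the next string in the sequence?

TTXTTXTTXTTXTTXTTXTTXTT

s(k+1) = s(k)·X·s(k) — each term doubles the last with 'X' between the halves.
One more doubling of TTXTTXTTXTT gives the answer.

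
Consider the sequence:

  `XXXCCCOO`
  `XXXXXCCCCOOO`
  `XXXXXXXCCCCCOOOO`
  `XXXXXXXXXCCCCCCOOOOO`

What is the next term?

The n-th term is 2n-1 X's then n+1 C's then n O's, where the shown terms are n = 2, 3, 4, 5.
Setting n = 6 gives 11, 7, 6 characters in each block.

XXXXXXXXXXXCCCCCCCOOOOOO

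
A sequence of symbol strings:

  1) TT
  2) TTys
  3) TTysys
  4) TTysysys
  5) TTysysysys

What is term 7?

Each term is the previous one with ys appended.
From TTysysysys, 2 further steps: TTysysysys → TTysysysysys → (answer).

TTysysysysysys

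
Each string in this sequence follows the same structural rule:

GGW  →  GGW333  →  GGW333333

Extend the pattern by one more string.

Each term is the previous one with 333 appended.
One more step from GGW333333 gives the answer.

GGW333333333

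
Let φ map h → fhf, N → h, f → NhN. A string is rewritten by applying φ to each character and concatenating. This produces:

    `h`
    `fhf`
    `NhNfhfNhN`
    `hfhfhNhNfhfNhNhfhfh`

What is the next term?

fhfNhNfhfNhNfhfhfhfhNhNfhfNhNhfhfhfhfNhNfhfNhNfhf

Applying the rule to each of the 19 symbols of hfhfhNhNfhfNhNhfhfh gives the pieces fhf NhN fhf NhN fhf h fhf h NhN fhf NhN h fhf h fhf NhN fhf NhN fhf, which concatenate to the answer.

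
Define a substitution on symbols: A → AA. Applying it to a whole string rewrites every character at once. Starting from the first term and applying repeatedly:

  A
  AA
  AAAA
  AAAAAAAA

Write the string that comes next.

Rewriting each symbol of AAAAAAAA: A→AA, A→AA, A→AA, A→AA, A→AA, A→AA, A→AA, A→AA, which concatenates to AA AA AA AA AA AA AA AA.

AAAAAAAAAAAAAAAA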